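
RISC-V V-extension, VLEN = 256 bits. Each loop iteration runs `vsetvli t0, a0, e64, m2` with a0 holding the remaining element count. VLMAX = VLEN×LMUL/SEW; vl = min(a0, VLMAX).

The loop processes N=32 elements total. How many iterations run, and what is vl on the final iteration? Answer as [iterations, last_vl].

[iterations, last_vl] = [4, 8]

lanes per group: 256·2/64 = 8
iterations = ceil(32/8) = 4; final-pass vl = 8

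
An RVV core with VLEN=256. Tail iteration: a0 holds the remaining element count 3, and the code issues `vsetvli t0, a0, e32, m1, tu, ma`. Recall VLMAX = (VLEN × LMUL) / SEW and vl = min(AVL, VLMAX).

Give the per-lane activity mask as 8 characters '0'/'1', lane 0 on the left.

lanes per group: 256·1/32 = 8
vl ← min(3, 8) = 3
bits (lane 0 leftmost): 11100000

predicate = 11100000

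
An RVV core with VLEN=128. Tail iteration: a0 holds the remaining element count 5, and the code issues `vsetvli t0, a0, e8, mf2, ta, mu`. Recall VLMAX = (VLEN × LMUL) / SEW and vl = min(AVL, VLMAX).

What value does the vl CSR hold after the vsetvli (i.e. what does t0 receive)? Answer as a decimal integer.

lanes per group: 128·1/2/8 = 8
AVL=5 ≤ VLMAX=8, so vl = 5

vl = 5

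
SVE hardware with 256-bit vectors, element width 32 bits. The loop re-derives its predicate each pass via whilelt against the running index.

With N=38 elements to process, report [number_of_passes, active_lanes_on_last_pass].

256-bit reg / 32-bit elem → 8 lanes
38 elements at 8/iter → 5 passes, remainder 6 on the last

[iterations, last_vl] = [5, 6]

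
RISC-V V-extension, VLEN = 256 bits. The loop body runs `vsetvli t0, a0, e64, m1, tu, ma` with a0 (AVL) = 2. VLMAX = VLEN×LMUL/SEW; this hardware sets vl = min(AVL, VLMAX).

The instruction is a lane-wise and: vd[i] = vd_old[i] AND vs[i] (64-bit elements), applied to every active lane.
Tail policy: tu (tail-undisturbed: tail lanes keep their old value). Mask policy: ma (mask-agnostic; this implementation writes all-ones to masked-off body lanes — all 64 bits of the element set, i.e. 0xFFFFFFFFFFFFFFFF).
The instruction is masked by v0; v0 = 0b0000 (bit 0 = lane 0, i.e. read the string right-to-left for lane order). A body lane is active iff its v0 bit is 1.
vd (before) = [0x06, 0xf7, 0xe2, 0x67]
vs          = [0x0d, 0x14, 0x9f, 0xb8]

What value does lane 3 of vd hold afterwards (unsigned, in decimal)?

vd[3] = 103

VLMAX = VLEN×LMUL/SEW = 256×1/64 = 4
vl ← min(2, 4) = 2
  i=0: mask-off/ones → 18446744073709551615
  i=1: mask-off/ones → 18446744073709551615
  i=2: tail/keep → 226
  i=3: tail/keep → 103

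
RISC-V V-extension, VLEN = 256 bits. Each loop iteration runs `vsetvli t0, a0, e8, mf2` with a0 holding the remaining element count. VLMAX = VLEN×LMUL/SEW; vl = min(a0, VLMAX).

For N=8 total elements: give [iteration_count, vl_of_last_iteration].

[iterations, last_vl] = [1, 8]

lanes per group: 256·1/2/8 = 16
8 elements at 16/iter → 1 passes, remainder 8 on the last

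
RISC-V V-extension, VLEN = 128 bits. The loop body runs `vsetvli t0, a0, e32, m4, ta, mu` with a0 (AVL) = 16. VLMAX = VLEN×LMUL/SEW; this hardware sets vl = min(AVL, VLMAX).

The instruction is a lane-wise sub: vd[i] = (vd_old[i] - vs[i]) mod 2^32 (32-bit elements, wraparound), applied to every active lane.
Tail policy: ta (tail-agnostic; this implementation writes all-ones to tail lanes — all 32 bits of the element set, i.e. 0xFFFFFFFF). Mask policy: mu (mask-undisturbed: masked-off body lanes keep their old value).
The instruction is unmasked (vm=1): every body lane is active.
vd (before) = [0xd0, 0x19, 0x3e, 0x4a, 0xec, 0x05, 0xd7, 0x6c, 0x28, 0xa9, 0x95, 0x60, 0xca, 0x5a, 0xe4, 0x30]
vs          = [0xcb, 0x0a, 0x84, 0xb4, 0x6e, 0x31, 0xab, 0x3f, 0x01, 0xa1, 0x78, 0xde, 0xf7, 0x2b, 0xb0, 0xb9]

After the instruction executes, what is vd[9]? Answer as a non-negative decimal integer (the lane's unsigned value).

lanes per group: 128·4/32 = 16
vl = min(AVL, VLMAX) = min(16, 16) = 16
  i=0: sub(0xd0,0xcb) → 5
  i=1: sub(0x19,0x0a) → 15
  i=2: sub(0x3e,0x84) → 4294967226
  i=3: sub(0x4a,0xb4) → 4294967190
  i=4: sub(0xec,0x6e) → 126
  i=5: sub(0x05,0x31) → 4294967252
  i=6: sub(0xd7,0xab) → 44
  i=7: sub(0x6c,0x3f) → 45
  i=8: sub(0x28,0x01) → 39
  i=9: sub(0xa9,0xa1) → 8
  i=10: sub(0x95,0x78) → 29
  i=11: sub(0x60,0xde) → 4294967170
  i=12: sub(0xca,0xf7) → 4294967251
  i=13: sub(0x5a,0x2b) → 47
  i=14: sub(0xe4,0xb0) → 52
  i=15: sub(0x30,0xb9) → 4294967159

vd[9] = 8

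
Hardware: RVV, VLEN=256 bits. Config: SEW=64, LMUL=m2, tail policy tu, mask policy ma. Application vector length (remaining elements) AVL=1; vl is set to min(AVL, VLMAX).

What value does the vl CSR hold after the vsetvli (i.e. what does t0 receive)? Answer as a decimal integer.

vl = 1

VLMAX = (256 × 2) / 64 = 8 lanes
vl = min(AVL, VLMAX) = min(1, 8) = 1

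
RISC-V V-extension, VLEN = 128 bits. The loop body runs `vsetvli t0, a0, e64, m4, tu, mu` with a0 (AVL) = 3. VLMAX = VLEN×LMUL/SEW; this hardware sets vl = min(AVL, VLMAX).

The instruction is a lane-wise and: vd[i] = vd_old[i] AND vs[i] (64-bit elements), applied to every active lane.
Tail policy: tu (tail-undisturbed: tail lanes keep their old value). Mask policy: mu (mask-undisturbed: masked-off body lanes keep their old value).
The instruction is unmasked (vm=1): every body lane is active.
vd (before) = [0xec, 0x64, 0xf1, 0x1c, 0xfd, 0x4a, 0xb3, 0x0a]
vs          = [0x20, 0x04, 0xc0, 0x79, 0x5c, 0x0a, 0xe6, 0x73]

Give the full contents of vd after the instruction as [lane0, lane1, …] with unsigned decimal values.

vd = [32, 4, 192, 28, 253, 74, 179, 10]

lanes per group: 128·4/64 = 8
vl = min(AVL, VLMAX) = min(3, 8) = 3
vd[0] and(0xec,0x20) -> 0x20
vd[1] and(0x64,0x04) -> 0x04
vd[2] and(0xf1,0xc0) -> 0xc0
vd[3] tail/keep -> 0x1c
vd[4] tail/keep -> 0xfd
vd[5] tail/keep -> 0x4a
vd[6] tail/keep -> 0xb3
vd[7] tail/keep -> 0x0a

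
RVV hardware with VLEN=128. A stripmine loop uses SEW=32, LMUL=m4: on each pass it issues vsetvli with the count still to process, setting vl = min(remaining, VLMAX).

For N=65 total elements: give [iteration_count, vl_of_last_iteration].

[iterations, last_vl] = [5, 1]

lanes per group: 128·4/32 = 16
iterations = ceil(65/16) = 5; final-pass vl = 1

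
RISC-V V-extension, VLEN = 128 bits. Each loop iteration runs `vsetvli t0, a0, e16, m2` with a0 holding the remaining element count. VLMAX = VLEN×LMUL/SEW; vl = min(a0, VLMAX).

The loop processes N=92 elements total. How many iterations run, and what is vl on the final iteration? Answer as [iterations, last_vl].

lanes per group: 128·2/16 = 16
N=92: ⌈92/16⌉ = 6 iters; last vl = 92 − 5×16 = 12

[iterations, last_vl] = [6, 12]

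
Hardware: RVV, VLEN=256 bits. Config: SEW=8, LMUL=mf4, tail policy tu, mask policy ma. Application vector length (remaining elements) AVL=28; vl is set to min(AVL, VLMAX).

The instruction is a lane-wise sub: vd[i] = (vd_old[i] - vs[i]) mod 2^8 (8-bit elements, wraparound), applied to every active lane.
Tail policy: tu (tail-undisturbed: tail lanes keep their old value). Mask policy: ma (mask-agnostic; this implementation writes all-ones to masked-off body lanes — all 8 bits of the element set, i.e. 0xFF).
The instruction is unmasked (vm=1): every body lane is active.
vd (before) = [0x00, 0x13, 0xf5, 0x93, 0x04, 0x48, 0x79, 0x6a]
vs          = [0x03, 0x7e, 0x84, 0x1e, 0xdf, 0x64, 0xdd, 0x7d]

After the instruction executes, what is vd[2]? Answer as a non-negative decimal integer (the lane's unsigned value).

vd[2] = 113

VLMAX = (256 × 1/4) / 8 = 8 lanes
vl = min(AVL, VLMAX) = min(28, 8) = 8
[0] sub(0x00,0x03) = 0xfd
[1] sub(0x13,0x7e) = 0x95
[2] sub(0xf5,0x84) = 0x71
[3] sub(0x93,0x1e) = 0x75
[4] sub(0x04,0xdf) = 0x25
[5] sub(0x48,0x64) = 0xe4
[6] sub(0x79,0xdd) = 0x9c
[7] sub(0x6a,0x7d) = 0xed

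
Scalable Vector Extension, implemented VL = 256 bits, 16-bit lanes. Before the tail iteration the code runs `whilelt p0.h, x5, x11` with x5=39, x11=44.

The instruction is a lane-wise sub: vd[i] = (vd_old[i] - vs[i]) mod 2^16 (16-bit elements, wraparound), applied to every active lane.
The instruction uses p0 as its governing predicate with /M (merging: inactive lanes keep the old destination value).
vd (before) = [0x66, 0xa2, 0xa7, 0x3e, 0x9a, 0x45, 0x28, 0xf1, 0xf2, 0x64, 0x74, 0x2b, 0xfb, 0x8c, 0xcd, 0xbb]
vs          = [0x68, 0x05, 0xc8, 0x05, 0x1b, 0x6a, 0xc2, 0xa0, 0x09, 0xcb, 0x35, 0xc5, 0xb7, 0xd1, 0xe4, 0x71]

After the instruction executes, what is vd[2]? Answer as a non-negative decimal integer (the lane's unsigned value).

vd[2] = 65503

lane count: 256 div 16 = 16
whilelt: lane j active iff 39+j < 44 → j < 5 → 5 active
  i=0: sub(0x66,0x68) → 65534
  i=1: sub(0xa2,0x05) → 157
  i=2: sub(0xa7,0xc8) → 65503
  i=3: sub(0x3e,0x05) → 57
  i=4: sub(0x9a,0x1b) → 127
  i=5: tail/keep → 69
  i=6: tail/keep → 40
  i=7: tail/keep → 241
  i=8: tail/keep → 242
  i=9: tail/keep → 100
  i=10: tail/keep → 116
  i=11: tail/keep → 43
  i=12: tail/keep → 251
  i=13: tail/keep → 140
  i=14: tail/keep → 205
  i=15: tail/keep → 187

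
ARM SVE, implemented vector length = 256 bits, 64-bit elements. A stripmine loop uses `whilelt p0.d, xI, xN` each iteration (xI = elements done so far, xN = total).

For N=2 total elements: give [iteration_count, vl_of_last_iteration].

register lanes = 256/64 = 4
iterations = ceil(2/4) = 1; final-pass vl = 2

[iterations, last_vl] = [1, 2]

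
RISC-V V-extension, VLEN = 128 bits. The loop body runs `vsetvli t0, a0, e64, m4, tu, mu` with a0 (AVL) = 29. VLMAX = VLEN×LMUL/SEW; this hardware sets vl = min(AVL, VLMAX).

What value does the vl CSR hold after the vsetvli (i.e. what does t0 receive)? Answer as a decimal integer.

lanes per group: 128·4/64 = 8
vl = min(AVL, VLMAX) = min(29, 8) = 8

vl = 8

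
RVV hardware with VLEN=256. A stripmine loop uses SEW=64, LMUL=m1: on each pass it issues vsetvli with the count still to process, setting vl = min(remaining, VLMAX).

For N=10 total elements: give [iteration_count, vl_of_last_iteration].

lanes per group: 256·1/64 = 4
10 elements at 4/iter → 3 passes, remainder 2 on the last

[iterations, last_vl] = [3, 2]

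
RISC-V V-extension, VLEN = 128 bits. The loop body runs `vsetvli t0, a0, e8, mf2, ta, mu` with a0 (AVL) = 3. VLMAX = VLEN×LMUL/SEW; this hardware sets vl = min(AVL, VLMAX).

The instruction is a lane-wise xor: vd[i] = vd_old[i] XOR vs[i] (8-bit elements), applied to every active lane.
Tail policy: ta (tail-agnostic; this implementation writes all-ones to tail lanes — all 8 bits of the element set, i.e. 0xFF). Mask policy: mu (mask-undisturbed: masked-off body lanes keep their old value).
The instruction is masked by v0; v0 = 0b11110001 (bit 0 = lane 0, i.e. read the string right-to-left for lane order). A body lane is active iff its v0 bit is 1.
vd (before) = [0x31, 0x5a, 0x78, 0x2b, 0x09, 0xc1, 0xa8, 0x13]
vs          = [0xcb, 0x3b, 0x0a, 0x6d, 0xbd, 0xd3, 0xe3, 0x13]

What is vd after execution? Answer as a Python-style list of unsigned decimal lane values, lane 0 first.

VLMAX = (128 × 1/2) / 8 = 8 lanes
AVL=3 ≤ VLMAX=8, so vl = 3
lane  0: xor(0x31,0xcb) ⇒ 0xfa
lane  1: mask-off/keep ⇒ 0x5a
lane  2: mask-off/keep ⇒ 0x78
lane  3: tail/ones ⇒ 0xff
lane  4: tail/ones ⇒ 0xff
lane  5: tail/ones ⇒ 0xff
lane  6: tail/ones ⇒ 0xff
lane  7: tail/ones ⇒ 0xff

vd = [250, 90, 120, 255, 255, 255, 255, 255]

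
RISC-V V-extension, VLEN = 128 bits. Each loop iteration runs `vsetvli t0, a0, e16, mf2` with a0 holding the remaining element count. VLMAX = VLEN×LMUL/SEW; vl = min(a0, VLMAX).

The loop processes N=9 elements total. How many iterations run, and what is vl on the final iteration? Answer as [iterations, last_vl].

VLMAX = (128 × 1/2) / 16 = 4 lanes
iterations = ceil(9/4) = 3; final-pass vl = 1

[iterations, last_vl] = [3, 1]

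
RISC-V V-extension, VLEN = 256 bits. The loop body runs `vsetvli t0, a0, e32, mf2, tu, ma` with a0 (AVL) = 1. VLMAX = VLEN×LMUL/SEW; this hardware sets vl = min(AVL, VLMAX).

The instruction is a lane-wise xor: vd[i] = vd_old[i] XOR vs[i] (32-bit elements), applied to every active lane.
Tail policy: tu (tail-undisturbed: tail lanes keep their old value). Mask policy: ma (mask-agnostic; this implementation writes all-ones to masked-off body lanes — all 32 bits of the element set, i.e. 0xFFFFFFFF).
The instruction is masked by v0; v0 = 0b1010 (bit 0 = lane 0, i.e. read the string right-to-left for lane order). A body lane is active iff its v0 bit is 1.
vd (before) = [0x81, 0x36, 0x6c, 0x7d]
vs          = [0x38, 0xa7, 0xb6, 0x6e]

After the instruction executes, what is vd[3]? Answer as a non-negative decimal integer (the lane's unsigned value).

vd[3] = 125

VLMAX = VLEN×LMUL/SEW = 256×1/2/32 = 4
AVL=1 ≤ VLMAX=4, so vl = 1
[0] mask-off/ones = 0xffffffff
[1] tail/keep = 0x36
[2] tail/keep = 0x6c
[3] tail/keep = 0x7d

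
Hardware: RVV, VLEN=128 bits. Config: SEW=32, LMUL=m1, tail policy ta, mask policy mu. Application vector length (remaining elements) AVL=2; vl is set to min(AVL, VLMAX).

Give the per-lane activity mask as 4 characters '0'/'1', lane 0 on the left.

VLMAX = (128 × 1) / 32 = 4 lanes
AVL=2 ≤ VLMAX=4, so vl = 2
bits (lane 0 leftmost): 1100

predicate = 1100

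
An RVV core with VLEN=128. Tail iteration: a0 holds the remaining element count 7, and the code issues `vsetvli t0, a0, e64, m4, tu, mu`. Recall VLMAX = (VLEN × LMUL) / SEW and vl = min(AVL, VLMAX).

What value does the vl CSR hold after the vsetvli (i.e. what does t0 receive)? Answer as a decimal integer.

lanes per group: 128·4/64 = 8
AVL=7 ≤ VLMAX=8, so vl = 7

vl = 7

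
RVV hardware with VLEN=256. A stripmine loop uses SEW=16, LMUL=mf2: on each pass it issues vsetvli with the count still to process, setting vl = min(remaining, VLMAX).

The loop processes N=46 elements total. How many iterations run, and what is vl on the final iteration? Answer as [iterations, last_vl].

VLMAX = VLEN×LMUL/SEW = 256×1/2/16 = 8
iterations = ceil(46/8) = 6; final-pass vl = 6

[iterations, last_vl] = [6, 6]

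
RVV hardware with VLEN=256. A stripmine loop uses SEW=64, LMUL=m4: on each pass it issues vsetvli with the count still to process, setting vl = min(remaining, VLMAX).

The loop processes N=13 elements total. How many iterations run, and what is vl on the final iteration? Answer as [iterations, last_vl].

VLMAX = (256 × 4) / 64 = 16 lanes
iterations = ceil(13/16) = 1; final-pass vl = 13

[iterations, last_vl] = [1, 13]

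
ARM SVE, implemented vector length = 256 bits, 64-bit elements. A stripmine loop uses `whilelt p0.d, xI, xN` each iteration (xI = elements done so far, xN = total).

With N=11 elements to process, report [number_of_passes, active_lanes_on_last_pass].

[iterations, last_vl] = [3, 3]

256-bit reg / 64-bit elem → 4 lanes
N=11: ⌈11/4⌉ = 3 iters; last vl = 11 − 2×4 = 3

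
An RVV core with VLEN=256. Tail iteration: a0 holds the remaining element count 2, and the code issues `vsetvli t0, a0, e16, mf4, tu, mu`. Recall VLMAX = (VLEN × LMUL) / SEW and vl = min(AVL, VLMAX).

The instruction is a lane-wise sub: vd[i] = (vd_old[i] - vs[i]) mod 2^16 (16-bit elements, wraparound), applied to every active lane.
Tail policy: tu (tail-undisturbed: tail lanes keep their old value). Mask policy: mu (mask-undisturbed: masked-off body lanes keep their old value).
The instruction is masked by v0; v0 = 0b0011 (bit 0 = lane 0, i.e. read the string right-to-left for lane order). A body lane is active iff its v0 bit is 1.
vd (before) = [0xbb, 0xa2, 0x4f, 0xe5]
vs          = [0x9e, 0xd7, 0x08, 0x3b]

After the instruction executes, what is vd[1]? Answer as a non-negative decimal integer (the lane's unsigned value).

VLMAX = VLEN×LMUL/SEW = 256×1/4/16 = 4
AVL=2 ≤ VLMAX=4, so vl = 2
[0] sub(0xbb,0x9e) = 0x1d
[1] sub(0xa2,0xd7) = 0xffcb
[2] tail/keep = 0x4f
[3] tail/keep = 0xe5

vd[1] = 65483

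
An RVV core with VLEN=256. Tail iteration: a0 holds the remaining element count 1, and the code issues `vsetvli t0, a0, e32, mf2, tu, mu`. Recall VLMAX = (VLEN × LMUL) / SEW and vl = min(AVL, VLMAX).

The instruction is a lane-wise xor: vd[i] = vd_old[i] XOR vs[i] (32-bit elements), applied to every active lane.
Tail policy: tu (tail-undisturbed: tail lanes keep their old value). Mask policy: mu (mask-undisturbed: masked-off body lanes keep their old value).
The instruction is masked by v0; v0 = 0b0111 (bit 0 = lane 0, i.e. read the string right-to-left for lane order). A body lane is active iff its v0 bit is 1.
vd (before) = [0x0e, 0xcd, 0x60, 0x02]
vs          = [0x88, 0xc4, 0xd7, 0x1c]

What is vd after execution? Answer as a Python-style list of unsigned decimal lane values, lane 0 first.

vd = [134, 205, 96, 2]

VLMAX = (256 × 1/2) / 32 = 4 lanes
AVL=1 ≤ VLMAX=4, so vl = 1
lane  0: xor(0x0e,0x88) ⇒ 0x86
lane  1: tail/keep ⇒ 0xcd
lane  2: tail/keep ⇒ 0x60
lane  3: tail/keep ⇒ 0x02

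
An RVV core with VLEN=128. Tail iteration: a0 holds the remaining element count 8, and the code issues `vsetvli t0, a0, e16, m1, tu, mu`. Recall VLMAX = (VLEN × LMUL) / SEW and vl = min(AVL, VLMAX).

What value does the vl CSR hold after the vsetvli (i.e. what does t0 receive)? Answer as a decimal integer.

VLMAX = (128 × 1) / 16 = 8 lanes
AVL=8 ≤ VLMAX=8, so vl = 8

vl = 8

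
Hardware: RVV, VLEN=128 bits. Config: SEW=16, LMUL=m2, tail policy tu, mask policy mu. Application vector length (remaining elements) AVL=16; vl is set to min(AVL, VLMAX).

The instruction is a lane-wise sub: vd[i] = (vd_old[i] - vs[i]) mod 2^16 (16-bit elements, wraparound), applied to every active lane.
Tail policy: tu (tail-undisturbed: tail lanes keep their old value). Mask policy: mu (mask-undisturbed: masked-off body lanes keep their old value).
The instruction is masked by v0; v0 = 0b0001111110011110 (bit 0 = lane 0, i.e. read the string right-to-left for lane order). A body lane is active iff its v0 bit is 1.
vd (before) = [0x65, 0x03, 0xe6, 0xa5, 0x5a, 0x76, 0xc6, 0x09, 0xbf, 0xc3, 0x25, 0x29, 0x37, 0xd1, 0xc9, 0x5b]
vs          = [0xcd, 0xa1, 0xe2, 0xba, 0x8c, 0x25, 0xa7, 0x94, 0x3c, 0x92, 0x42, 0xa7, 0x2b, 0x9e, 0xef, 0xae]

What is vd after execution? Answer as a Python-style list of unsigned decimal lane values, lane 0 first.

lanes per group: 128·2/16 = 16
vl ← min(16, 16) = 16
  i=0: mask-off/keep → 101
  i=1: sub(0x03,0xa1) → 65378
  i=2: sub(0xe6,0xe2) → 4
  i=3: sub(0xa5,0xba) → 65515
  i=4: sub(0x5a,0x8c) → 65486
  i=5: mask-off/keep → 118
  i=6: mask-off/keep → 198
  i=7: sub(0x09,0x94) → 65397
  i=8: sub(0xbf,0x3c) → 131
  i=9: sub(0xc3,0x92) → 49
  i=10: sub(0x25,0x42) → 65507
  i=11: sub(0x29,0xa7) → 65410
  i=12: sub(0x37,0x2b) → 12
  i=13: mask-off/keep → 209
  i=14: mask-off/keep → 201
  i=15: mask-off/keep → 91

vd = [101, 65378, 4, 65515, 65486, 118, 198, 65397, 131, 49, 65507, 65410, 12, 209, 201, 91]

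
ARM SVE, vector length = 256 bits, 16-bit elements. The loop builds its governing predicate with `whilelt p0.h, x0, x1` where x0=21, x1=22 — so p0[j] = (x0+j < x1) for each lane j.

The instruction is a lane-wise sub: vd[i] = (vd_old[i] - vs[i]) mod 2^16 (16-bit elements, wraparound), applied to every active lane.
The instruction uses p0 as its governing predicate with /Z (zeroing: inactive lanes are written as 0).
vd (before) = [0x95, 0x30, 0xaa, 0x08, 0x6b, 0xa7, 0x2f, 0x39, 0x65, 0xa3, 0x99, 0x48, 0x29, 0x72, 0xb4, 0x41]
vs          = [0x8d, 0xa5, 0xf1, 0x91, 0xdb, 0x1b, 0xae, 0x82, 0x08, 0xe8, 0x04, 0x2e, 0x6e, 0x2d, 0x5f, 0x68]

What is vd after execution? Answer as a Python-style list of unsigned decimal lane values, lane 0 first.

register lanes = 256/16 = 16
whilelt: lane j active iff 21+j < 22 → j < 1 → 1 active
[0] sub(0x95,0x8d) = 0x08
[1] tail/zero = 0x00
[2] tail/zero = 0x00
[3] tail/zero = 0x00
[4] tail/zero = 0x00
[5] tail/zero = 0x00
[6] tail/zero = 0x00
[7] tail/zero = 0x00
[8] tail/zero = 0x00
[9] tail/zero = 0x00
[10] tail/zero = 0x00
[11] tail/zero = 0x00
[12] tail/zero = 0x00
[13] tail/zero = 0x00
[14] tail/zero = 0x00
[15] tail/zero = 0x00

vd = [8, 0, 0, 0, 0, 0, 0, 0, 0, 0, 0, 0, 0, 0, 0, 0]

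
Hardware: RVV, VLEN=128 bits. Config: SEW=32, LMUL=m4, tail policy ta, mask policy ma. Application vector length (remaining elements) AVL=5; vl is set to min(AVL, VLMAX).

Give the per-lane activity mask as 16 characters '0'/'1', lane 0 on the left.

predicate = 1111100000000000

VLMAX = (128 × 4) / 32 = 16 lanes
AVL=5 ≤ VLMAX=16, so vl = 5
bits (lane 0 leftmost): 1111100000000000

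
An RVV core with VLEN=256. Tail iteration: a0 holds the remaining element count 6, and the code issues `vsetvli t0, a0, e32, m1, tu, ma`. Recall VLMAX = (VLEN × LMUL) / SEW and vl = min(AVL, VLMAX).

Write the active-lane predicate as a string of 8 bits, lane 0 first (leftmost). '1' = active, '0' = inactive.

predicate = 11111100

VLMAX = (256 × 1) / 32 = 8 lanes
vl = min(AVL, VLMAX) = min(6, 8) = 6
bits (lane 0 leftmost): 11111100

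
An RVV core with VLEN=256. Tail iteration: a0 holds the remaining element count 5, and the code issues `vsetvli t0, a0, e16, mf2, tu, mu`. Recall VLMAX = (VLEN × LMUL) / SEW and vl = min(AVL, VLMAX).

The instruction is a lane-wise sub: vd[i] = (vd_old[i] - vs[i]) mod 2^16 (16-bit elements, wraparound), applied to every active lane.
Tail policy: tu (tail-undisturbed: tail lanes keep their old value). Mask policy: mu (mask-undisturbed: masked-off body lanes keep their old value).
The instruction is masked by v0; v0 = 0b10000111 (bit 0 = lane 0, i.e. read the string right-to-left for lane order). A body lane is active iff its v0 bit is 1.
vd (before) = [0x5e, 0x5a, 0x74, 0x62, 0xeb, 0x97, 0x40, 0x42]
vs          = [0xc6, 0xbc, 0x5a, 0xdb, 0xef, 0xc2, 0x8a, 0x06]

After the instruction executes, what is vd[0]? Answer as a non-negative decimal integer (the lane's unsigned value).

VLMAX = VLEN×LMUL/SEW = 256×1/2/16 = 8
AVL=5 ≤ VLMAX=8, so vl = 5
[0] sub(0x5e,0xc6) = 0xff98
[1] sub(0x5a,0xbc) = 0xff9e
[2] sub(0x74,0x5a) = 0x1a
[3] mask-off/keep = 0x62
[4] mask-off/keep = 0xeb
[5] tail/keep = 0x97
[6] tail/keep = 0x40
[7] tail/keep = 0x42

vd[0] = 65432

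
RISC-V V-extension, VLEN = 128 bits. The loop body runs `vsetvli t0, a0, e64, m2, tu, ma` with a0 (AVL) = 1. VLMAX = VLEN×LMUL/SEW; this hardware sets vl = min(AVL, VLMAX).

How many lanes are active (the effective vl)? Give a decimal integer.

VLMAX = (128 × 2) / 64 = 4 lanes
vl = min(AVL, VLMAX) = min(1, 4) = 1

vl = 1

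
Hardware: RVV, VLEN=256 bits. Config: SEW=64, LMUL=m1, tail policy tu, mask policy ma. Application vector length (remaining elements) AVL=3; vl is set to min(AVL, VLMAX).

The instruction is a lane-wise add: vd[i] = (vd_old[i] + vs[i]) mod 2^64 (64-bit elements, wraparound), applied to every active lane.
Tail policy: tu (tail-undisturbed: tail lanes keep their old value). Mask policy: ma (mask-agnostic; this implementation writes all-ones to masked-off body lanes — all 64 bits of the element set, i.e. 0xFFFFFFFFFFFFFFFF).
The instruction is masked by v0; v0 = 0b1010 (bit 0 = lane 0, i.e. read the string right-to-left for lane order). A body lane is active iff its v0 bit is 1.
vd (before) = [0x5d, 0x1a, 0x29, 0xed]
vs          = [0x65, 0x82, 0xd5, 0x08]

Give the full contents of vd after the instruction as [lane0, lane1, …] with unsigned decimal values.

vd = [18446744073709551615, 156, 18446744073709551615, 237]

VLMAX = (256 × 1) / 64 = 4 lanes
vl = min(AVL, VLMAX) = min(3, 4) = 3
vd[0] mask-off/ones -> 0xffffffffffffffff
vd[1] add(0x1a,0x82) -> 0x9c
vd[2] mask-off/ones -> 0xffffffffffffffff
vd[3] tail/keep -> 0xed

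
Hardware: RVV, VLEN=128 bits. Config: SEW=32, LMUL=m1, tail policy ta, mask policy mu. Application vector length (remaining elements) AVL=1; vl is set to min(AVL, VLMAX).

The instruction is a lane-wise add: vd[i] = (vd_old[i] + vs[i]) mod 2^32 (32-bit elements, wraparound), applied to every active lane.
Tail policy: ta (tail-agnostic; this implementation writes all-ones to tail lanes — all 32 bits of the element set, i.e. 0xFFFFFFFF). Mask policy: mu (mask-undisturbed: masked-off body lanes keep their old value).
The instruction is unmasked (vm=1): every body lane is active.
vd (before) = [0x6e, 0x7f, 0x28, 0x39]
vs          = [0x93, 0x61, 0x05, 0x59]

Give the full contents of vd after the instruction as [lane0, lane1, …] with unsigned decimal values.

vd = [257, 4294967295, 4294967295, 4294967295]

VLMAX = VLEN×LMUL/SEW = 128×1/32 = 4
vl = min(AVL, VLMAX) = min(1, 4) = 1
[0] add(0x6e,0x93) = 0x101
[1] tail/ones = 0xffffffff
[2] tail/ones = 0xffffffff
[3] tail/ones = 0xffffffff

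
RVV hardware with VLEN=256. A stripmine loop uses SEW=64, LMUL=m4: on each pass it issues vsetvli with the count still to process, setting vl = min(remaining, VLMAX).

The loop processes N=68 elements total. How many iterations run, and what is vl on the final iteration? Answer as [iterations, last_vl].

[iterations, last_vl] = [5, 4]

VLMAX = VLEN×LMUL/SEW = 256×4/64 = 16
iterations = ceil(68/16) = 5; final-pass vl = 4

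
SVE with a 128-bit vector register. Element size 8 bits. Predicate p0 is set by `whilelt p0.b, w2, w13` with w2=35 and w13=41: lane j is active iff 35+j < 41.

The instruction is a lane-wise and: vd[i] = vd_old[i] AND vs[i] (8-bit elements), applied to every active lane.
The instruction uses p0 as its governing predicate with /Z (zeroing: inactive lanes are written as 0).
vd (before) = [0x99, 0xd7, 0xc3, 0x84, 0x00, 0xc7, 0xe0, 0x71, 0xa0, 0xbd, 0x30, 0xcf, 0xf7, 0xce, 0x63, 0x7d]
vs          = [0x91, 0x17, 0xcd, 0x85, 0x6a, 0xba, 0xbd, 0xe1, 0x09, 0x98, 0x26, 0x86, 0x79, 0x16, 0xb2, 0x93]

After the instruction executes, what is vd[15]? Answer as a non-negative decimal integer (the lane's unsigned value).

128-bit reg / 8-bit elem → 16 lanes
p0[j] = (35+j < 41); true for j=0..5 → 6 lanes set
lane  0: and(0x99,0x91) ⇒ 0x91
lane  1: and(0xd7,0x17) ⇒ 0x17
lane  2: and(0xc3,0xcd) ⇒ 0xc1
lane  3: and(0x84,0x85) ⇒ 0x84
lane  4: and(0x00,0x6a) ⇒ 0x00
lane  5: and(0xc7,0xba) ⇒ 0x82
lane  6: tail/zero ⇒ 0x00
lane  7: tail/zero ⇒ 0x00
lane  8: tail/zero ⇒ 0x00
lane  9: tail/zero ⇒ 0x00
lane 10: tail/zero ⇒ 0x00
lane 11: tail/zero ⇒ 0x00
lane 12: tail/zero ⇒ 0x00
lane 13: tail/zero ⇒ 0x00
lane 14: tail/zero ⇒ 0x00
lane 15: tail/zero ⇒ 0x00

vd[15] = 0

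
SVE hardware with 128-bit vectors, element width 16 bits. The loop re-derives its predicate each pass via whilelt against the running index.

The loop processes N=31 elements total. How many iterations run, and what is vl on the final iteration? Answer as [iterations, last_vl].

[iterations, last_vl] = [4, 7]

128-bit reg / 16-bit elem → 8 lanes
N=31: ⌈31/8⌉ = 4 iters; last vl = 31 − 3×8 = 7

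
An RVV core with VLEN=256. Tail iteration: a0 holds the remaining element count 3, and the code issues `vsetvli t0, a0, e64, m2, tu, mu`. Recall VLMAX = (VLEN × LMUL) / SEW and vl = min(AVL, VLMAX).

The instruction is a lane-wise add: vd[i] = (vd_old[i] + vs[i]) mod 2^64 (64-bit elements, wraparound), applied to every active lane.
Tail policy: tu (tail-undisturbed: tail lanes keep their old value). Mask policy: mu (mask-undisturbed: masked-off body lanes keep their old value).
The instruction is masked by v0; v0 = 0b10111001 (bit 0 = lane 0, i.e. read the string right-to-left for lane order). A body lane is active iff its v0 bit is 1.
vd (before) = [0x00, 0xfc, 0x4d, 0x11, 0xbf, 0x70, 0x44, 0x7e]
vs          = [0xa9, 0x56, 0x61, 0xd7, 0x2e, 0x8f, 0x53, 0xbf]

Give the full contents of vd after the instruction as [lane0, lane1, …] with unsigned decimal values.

vd = [169, 252, 77, 17, 191, 112, 68, 126]

lanes per group: 256·2/64 = 8
vl ← min(3, 8) = 3
[0] add(0x00,0xa9) = 0xa9
[1] mask-off/keep = 0xfc
[2] mask-off/keep = 0x4d
[3] tail/keep = 0x11
[4] tail/keep = 0xbf
[5] tail/keep = 0x70
[6] tail/keep = 0x44
[7] tail/keep = 0x7e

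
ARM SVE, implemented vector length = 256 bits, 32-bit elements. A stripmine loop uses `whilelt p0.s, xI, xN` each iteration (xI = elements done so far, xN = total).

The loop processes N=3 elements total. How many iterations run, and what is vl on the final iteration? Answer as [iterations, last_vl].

[iterations, last_vl] = [1, 3]

register lanes = 256/32 = 8
3 elements at 8/iter → 1 passes, remainder 3 on the last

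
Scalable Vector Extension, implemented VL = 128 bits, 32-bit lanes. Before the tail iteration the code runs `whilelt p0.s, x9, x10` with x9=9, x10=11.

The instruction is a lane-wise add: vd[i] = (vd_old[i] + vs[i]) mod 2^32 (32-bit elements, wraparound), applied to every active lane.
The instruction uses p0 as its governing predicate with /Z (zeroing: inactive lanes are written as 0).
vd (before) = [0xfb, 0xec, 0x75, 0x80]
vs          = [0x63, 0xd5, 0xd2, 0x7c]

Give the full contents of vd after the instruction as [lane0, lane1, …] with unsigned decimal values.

vd = [350, 449, 0, 0]

lane count: 128 div 32 = 4
whilelt: lane j active iff 9+j < 11 → j < 2 → 2 active
[0] add(0xfb,0x63) = 0x15e
[1] add(0xec,0xd5) = 0x1c1
[2] tail/zero = 0x00
[3] tail/zero = 0x00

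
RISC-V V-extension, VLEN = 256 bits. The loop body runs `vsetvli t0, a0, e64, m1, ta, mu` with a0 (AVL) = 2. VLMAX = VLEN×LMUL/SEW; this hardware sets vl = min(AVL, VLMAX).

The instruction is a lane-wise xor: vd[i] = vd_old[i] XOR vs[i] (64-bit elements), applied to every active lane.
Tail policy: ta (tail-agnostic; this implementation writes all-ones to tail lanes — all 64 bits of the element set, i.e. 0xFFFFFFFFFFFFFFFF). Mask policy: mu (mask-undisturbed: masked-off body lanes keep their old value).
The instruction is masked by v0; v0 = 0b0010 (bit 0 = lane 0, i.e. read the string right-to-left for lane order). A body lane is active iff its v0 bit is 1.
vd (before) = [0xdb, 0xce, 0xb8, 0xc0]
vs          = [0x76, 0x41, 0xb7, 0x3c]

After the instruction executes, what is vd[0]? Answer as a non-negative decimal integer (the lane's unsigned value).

vd[0] = 219

VLMAX = (256 × 1) / 64 = 4 lanes
AVL=2 ≤ VLMAX=4, so vl = 2
[0] mask-off/keep = 0xdb
[1] xor(0xce,0x41) = 0x8f
[2] tail/ones = 0xffffffffffffffff
[3] tail/ones = 0xffffffffffffffff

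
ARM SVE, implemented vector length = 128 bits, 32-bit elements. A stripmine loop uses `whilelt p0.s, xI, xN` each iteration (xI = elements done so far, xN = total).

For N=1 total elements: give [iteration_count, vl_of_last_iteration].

128-bit reg / 32-bit elem → 4 lanes
N=1: ⌈1/4⌉ = 1 iters; last vl = 1 − 0×4 = 1

[iterations, last_vl] = [1, 1]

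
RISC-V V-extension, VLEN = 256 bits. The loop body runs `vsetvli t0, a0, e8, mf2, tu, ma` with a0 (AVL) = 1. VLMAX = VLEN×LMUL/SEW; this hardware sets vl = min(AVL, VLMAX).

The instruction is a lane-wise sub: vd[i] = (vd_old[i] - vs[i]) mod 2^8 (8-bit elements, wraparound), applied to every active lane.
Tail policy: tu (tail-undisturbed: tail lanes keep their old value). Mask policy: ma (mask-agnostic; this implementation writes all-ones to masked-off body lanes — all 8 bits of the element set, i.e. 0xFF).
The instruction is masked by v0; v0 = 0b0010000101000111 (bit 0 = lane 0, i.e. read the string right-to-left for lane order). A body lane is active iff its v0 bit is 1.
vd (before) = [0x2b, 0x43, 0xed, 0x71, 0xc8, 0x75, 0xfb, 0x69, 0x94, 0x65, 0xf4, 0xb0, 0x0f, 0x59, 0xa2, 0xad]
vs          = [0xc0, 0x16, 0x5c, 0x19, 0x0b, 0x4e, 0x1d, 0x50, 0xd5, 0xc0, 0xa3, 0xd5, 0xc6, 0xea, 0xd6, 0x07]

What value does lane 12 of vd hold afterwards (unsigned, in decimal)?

VLMAX = (256 × 1/2) / 8 = 16 lanes
AVL=1 ≤ VLMAX=16, so vl = 1
lane  0: sub(0x2b,0xc0) ⇒ 0x6b
lane  1: tail/keep ⇒ 0x43
lane  2: tail/keep ⇒ 0xed
lane  3: tail/keep ⇒ 0x71
lane  4: tail/keep ⇒ 0xc8
lane  5: tail/keep ⇒ 0x75
lane  6: tail/keep ⇒ 0xfb
lane  7: tail/keep ⇒ 0x69
lane  8: tail/keep ⇒ 0x94
lane  9: tail/keep ⇒ 0x65
lane 10: tail/keep ⇒ 0xf4
lane 11: tail/keep ⇒ 0xb0
lane 12: tail/keep ⇒ 0x0f
lane 13: tail/keep ⇒ 0x59
lane 14: tail/keep ⇒ 0xa2
lane 15: tail/keep ⇒ 0xad

vd[12] = 15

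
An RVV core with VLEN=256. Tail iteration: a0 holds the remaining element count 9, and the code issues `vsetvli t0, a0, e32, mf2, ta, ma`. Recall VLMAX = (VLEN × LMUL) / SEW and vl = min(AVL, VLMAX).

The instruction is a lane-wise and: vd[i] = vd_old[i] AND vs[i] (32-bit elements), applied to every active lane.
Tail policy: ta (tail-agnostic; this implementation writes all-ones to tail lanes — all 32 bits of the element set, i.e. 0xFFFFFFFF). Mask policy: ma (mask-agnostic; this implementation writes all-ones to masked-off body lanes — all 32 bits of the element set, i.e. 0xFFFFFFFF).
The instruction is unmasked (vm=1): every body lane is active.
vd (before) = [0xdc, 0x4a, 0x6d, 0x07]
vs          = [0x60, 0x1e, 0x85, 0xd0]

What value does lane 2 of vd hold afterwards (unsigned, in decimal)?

vd[2] = 5

VLMAX = VLEN×LMUL/SEW = 256×1/2/32 = 4
vl ← min(9, 4) = 4
  i=0: and(0xdc,0x60) → 64
  i=1: and(0x4a,0x1e) → 10
  i=2: and(0x6d,0x85) → 5
  i=3: and(0x07,0xd0) → 0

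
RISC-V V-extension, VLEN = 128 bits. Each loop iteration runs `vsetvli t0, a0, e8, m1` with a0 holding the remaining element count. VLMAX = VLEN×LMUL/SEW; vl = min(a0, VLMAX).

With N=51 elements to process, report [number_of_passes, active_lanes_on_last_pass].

VLMAX = VLEN×LMUL/SEW = 128×1/8 = 16
N=51: ⌈51/16⌉ = 4 iters; last vl = 51 − 3×16 = 3

[iterations, last_vl] = [4, 3]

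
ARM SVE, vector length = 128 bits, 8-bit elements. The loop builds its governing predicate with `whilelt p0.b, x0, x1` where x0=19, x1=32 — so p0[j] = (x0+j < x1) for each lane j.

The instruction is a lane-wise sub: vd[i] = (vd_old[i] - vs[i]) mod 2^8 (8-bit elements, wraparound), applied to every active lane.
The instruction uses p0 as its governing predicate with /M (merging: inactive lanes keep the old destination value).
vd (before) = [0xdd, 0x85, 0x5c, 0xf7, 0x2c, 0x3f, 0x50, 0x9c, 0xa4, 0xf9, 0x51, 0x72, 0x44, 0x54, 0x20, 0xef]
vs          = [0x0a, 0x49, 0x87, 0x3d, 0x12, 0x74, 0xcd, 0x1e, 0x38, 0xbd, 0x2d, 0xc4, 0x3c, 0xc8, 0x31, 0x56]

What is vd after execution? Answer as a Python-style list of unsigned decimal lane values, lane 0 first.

vd = [211, 60, 213, 186, 26, 203, 131, 126, 108, 60, 36, 174, 8, 84, 32, 239]

register lanes = 128/8 = 16
whilelt: lane j active iff 19+j < 32 → j < 13 → 13 active
  i=0: sub(0xdd,0x0a) → 211
  i=1: sub(0x85,0x49) → 60
  i=2: sub(0x5c,0x87) → 213
  i=3: sub(0xf7,0x3d) → 186
  i=4: sub(0x2c,0x12) → 26
  i=5: sub(0x3f,0x74) → 203
  i=6: sub(0x50,0xcd) → 131
  i=7: sub(0x9c,0x1e) → 126
  i=8: sub(0xa4,0x38) → 108
  i=9: sub(0xf9,0xbd) → 60
  i=10: sub(0x51,0x2d) → 36
  i=11: sub(0x72,0xc4) → 174
  i=12: sub(0x44,0x3c) → 8
  i=13: tail/keep → 84
  i=14: tail/keep → 32
  i=15: tail/keep → 239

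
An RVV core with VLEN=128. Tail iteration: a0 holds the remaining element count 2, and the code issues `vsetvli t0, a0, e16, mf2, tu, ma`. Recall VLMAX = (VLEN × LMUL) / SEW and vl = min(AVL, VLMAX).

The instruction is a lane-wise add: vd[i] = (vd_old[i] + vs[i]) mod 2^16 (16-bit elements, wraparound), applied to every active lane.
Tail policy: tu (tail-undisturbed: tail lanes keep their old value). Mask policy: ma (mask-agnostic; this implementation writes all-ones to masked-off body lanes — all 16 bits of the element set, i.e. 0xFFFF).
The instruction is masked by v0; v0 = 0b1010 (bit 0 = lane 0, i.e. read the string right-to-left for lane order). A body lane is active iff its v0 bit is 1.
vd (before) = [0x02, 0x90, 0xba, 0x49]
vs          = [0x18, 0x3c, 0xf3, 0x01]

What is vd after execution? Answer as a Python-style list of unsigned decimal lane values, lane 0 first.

VLMAX = (128 × 1/2) / 16 = 4 lanes
vl ← min(2, 4) = 2
  i=0: mask-off/ones → 65535
  i=1: add(0x90,0x3c) → 204
  i=2: tail/keep → 186
  i=3: tail/keep → 73

vd = [65535, 204, 186, 73]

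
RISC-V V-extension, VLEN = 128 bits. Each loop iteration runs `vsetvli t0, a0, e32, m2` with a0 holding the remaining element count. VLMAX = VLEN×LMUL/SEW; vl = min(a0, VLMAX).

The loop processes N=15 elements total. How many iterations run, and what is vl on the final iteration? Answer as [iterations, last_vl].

VLMAX = (128 × 2) / 32 = 8 lanes
N=15: ⌈15/8⌉ = 2 iters; last vl = 15 − 1×8 = 7

[iterations, last_vl] = [2, 7]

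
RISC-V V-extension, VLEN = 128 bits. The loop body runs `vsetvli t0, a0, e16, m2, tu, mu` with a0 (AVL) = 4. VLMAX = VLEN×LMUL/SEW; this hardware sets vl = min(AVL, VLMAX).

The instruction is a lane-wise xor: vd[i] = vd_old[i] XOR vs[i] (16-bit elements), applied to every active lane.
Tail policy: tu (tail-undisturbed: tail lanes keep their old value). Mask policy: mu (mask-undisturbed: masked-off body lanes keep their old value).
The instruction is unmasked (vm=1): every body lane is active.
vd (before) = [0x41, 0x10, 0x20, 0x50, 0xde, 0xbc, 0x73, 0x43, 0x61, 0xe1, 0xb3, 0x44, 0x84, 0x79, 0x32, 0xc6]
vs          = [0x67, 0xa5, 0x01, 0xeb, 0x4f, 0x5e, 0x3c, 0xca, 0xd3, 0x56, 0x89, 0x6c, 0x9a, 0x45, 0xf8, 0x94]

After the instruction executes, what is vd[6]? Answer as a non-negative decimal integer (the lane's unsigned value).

vd[6] = 115

VLMAX = VLEN×LMUL/SEW = 128×2/16 = 16
vl = min(AVL, VLMAX) = min(4, 16) = 4
vd[0] xor(0x41,0x67) -> 0x26
vd[1] xor(0x10,0xa5) -> 0xb5
vd[2] xor(0x20,0x01) -> 0x21
vd[3] xor(0x50,0xeb) -> 0xbb
vd[4] tail/keep -> 0xde
vd[5] tail/keep -> 0xbc
vd[6] tail/keep -> 0x73
vd[7] tail/keep -> 0x43
vd[8] tail/keep -> 0x61
vd[9] tail/keep -> 0xe1
vd[10] tail/keep -> 0xb3
vd[11] tail/keep -> 0x44
vd[12] tail/keep -> 0x84
vd[13] tail/keep -> 0x79
vd[14] tail/keep -> 0x32
vd[15] tail/keep -> 0xc6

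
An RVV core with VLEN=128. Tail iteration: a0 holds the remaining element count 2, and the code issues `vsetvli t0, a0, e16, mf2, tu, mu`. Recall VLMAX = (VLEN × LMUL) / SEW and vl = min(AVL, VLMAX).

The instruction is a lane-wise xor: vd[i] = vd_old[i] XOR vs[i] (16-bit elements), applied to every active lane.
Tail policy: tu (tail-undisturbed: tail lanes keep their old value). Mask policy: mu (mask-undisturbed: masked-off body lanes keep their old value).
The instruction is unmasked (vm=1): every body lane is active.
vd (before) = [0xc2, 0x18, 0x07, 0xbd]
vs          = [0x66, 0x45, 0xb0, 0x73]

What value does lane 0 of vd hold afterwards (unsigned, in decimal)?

VLMAX = VLEN×LMUL/SEW = 128×1/2/16 = 4
vl = min(AVL, VLMAX) = min(2, 4) = 2
vd[0] xor(0xc2,0x66) -> 0xa4
vd[1] xor(0x18,0x45) -> 0x5d
vd[2] tail/keep -> 0x07
vd[3] tail/keep -> 0xbd

vd[0] = 164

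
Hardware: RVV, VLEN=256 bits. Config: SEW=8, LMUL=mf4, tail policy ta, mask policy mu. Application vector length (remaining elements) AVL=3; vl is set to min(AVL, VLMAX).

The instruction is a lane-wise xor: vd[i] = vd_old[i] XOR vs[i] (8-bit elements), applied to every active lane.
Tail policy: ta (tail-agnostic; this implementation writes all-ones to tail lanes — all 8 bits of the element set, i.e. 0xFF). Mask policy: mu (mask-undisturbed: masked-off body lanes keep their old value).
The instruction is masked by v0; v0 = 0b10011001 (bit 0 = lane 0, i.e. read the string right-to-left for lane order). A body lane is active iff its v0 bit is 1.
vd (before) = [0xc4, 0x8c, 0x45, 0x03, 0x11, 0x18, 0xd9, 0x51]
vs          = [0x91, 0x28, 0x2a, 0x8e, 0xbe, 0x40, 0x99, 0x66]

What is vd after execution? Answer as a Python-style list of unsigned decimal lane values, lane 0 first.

vd = [85, 140, 69, 255, 255, 255, 255, 255]

lanes per group: 256·1/4/8 = 8
AVL=3 ≤ VLMAX=8, so vl = 3
lane  0: xor(0xc4,0x91) ⇒ 0x55
lane  1: mask-off/keep ⇒ 0x8c
lane  2: mask-off/keep ⇒ 0x45
lane  3: tail/ones ⇒ 0xff
lane  4: tail/ones ⇒ 0xff
lane  5: tail/ones ⇒ 0xff
lane  6: tail/ones ⇒ 0xff
lane  7: tail/ones ⇒ 0xff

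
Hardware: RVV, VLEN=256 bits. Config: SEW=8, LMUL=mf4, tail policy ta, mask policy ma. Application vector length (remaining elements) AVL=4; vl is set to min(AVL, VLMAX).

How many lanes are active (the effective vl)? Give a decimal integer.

vl = 4

lanes per group: 256·1/4/8 = 8
AVL=4 ≤ VLMAX=8, so vl = 4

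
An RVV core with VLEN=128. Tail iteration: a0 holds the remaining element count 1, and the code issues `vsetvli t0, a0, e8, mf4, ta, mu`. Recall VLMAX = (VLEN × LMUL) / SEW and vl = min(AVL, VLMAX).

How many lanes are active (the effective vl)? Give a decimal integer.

vl = 1

VLMAX = VLEN×LMUL/SEW = 128×1/4/8 = 4
AVL=1 ≤ VLMAX=4, so vl = 1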